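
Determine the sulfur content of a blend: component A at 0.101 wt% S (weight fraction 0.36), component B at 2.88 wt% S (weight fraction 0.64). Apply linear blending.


Linear sulfur blending: S_blend = x1*S1 + x2*S2
Contribution 1: 0.36 * 0.101 = 0.03636 wt%
Contribution 2: 0.64 * 2.88 = 1.8432 wt%
S_blend = 0.03636 + 1.8432 = 1.87956

1.87956 wt%


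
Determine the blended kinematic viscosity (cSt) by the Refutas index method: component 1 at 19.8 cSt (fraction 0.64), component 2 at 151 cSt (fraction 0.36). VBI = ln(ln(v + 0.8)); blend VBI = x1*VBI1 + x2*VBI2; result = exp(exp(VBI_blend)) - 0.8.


Refutas method: VBN_i = 14.534*ln(ln(visc_i + 0.8)) + 10.975, blended linearly by mass fraction; since VBN is linear in VBI_i = ln(ln(visc_i + 0.8)) and the fractions sum to 1, blend VBI directly: visc = exp(exp(VBI_blend)) - 0.8
VBI_1 = ln(ln(19.8 + 0.8)) = 1.10701
VBI_2 = ln(ln(151 + 0.8)) = 1.61394
VBI_blend = 0.64 * 1.10701 + 0.36 * 1.61394 = 1.2895
visc_blend = exp(exp(1.2895)) - 0.8 = 36.95

36.95 cSt


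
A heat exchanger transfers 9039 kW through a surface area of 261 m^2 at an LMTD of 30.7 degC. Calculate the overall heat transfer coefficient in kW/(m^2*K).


From Q = U*A*LMTD, U = Q / (A * LMTD)
U = 9039 / (261 * 30.7) = 9039 / 8012.7 = 1.128

1.128 kW/(m^2*K)


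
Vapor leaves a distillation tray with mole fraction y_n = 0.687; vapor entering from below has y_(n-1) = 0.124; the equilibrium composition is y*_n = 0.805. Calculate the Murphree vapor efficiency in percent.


Murphree vapor efficiency: EMV = (y_n - y_(n-1)) / (y*_n - y_(n-1)) * 100
EMV = (0.687 - 0.124) / (0.805 - 0.124) * 100 = 0.563 / 0.681 * 100 = 82.67

82.67 %


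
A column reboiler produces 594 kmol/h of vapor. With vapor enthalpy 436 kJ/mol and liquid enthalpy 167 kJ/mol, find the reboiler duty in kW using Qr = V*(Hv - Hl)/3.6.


Qr = 594 * (436 - 167) / 3.6 = 594 * 269 / 3.6 = 44380

44380 kW


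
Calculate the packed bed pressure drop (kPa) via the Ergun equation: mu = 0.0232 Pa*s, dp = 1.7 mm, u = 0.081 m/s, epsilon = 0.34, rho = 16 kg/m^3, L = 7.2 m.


dp = 1.7 mm = 0.0017 m
Viscous term = 150*0.0232*0.081*(1-0.34)^2 / (0.0017^2*0.34^3) = 1080980
Inertial term = 1.75*16*0.081^2*(1-0.34) / (0.0017*0.34^3) = 1814.62
dP/L = 1080980 + 1814.62 = 1082790 Pa/m
dP = 1082790 * 7.2 / 1000 = 7796 kPa

7796 kPa


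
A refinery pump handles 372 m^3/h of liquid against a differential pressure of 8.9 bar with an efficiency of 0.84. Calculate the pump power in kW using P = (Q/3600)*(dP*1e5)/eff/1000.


Q = 372 / 3600 = 0.103333 m^3/s
P = 0.103333 * (8.9 * 1e5) / 0.84 / 1000 = 109.5

109.5 kW


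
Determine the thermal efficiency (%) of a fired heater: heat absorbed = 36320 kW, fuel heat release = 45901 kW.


Furnace efficiency = Q_absorbed / Q_fuel * 100
= 36320 / 45901 * 100 = 79.13

79.13 %


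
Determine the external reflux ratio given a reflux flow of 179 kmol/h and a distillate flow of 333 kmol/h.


Reflux ratio definition: R = L / D (liquid returned / distillate withdrawn)
L = 179 kmol/h, D = 333 kmol/h
R = 179 / 333 = 0.5375

0.5375


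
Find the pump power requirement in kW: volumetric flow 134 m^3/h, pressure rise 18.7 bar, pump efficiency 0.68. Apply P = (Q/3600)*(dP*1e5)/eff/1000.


Q = 134 / 3600 = 0.0372222 m^3/s
P = 0.0372222 * (18.7 * 1e5) / 0.68 / 1000 = 102.4

102.4 kW


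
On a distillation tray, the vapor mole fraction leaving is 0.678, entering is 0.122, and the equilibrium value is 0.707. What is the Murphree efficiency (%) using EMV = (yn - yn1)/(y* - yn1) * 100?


Murphree vapor efficiency: EMV = (y_n - y_(n-1)) / (y*_n - y_(n-1)) * 100
EMV = (0.678 - 0.122) / (0.707 - 0.122) * 100 = 0.556 / 0.585 * 100 = 95.04

95.04 %


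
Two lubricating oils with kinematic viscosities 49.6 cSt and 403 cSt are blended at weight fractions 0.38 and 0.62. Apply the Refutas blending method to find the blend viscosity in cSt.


Refutas method: VBN_i = 14.534*ln(ln(visc_i + 0.8)) + 10.975, blended linearly by mass fraction; since VBN is linear in VBI_i = ln(ln(visc_i + 0.8)) and the fractions sum to 1, blend VBI directly: visc = exp(exp(VBI_blend)) - 0.8
VBI_1 = ln(ln(49.6 + 0.8)) = 1.36609
VBI_2 = ln(ln(403 + 0.8)) = 1.79191
VBI_blend = 0.38 * 1.36609 + 0.62 * 1.79191 = 1.6301
visc_blend = exp(exp(1.6301)) - 0.8 = 163.9

163.9 cSt


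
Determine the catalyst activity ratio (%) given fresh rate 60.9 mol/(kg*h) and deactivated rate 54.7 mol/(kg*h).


Activity (%) = (rate_used / rate_fresh) * 100
rate_used = 54.7, rate_fresh = 60.9
= (54.7 / 60.9) * 100
= 0.8982 * 100 = 89.82

89.82 %


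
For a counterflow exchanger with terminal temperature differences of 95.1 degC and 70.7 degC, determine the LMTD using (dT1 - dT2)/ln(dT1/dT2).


LMTD = (dT1 - dT2) / ln(dT1/dT2)
= (95.1 - 70.7) / ln(95.1 / 70.7) = 24.4 / 0.296483 = 82.30

82.30 degC


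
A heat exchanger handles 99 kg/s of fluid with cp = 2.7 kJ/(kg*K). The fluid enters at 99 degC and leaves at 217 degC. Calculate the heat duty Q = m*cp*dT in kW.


Q = m_dot * cp * delta_T
delta_T = 217 - 99 = 118 K
Q = 99 * 2.7 * 118
= 267.3 * 118
= 31541.4 kW

31541.4 kW


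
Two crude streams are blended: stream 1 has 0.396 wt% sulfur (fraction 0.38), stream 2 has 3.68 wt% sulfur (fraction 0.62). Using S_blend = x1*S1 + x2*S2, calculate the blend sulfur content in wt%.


Linear sulfur blending: S_blend = x1*S1 + x2*S2
Contribution 1: 0.38 * 0.396 = 0.15048 wt%
Contribution 2: 0.62 * 3.68 = 2.2816 wt%
S_blend = 0.15048 + 2.2816 = 2.43208

2.43208 wt%


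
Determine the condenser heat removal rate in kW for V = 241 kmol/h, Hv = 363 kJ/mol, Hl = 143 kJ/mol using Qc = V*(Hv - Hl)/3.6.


Qc = 241 * (363 - 143) / 3.6 = 241 * 220 / 3.6 = 14730

14730 kW


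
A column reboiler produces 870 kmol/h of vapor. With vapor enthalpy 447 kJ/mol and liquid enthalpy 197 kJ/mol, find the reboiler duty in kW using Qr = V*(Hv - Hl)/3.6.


Qr = 870 * (447 - 197) / 3.6 = 870 * 250 / 3.6 = 60420

60420 kW


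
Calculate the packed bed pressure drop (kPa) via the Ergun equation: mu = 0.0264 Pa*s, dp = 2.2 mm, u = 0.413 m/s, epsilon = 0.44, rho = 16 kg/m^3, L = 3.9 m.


dp = 2.2 mm = 0.0022 m
Viscous term = 150*0.0264*0.413*(1-0.44)^2 / (0.0022^2*0.44^3) = 1243990
Inertial term = 1.75*16*0.413^2*(1-0.44) / (0.0022*0.44^3) = 14271.4
dP/L = 1243990 + 14271.4 = 1258260 Pa/m
dP = 1258260 * 3.9 / 1000 = 4907 kPa

4907 kPa


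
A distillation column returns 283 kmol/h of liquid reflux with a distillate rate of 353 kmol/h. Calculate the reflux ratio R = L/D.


Reflux ratio definition: R = L / D (liquid returned / distillate withdrawn)
L = 283 kmol/h, D = 353 kmol/h
R = 283 / 353 = 0.8017

0.8017


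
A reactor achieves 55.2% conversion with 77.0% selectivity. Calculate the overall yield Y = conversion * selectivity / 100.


Overall yield = conversion (%) * selectivity (%) / 100
Conversion = 55.2%, Selectivity = 77.0%
Y = 55.2 * 77.0 / 100
= 42.504 %

42.504 %


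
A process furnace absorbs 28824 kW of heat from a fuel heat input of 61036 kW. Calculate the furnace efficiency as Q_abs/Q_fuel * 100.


Furnace efficiency = Q_absorbed / Q_fuel * 100
= 28824 / 61036 * 100 = 47.22

47.22 %


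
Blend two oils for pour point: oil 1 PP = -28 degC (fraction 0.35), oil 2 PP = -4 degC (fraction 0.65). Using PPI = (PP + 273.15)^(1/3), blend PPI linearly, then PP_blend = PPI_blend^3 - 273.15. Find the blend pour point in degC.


PPI_1 = (-28 + 273.15)^(1/3) = 6.258601
PPI_2 = (-4 + 273.15)^(1/3) = 6.456514
PPI_blend = 0.35 * 6.258601 + 0.65 * 6.456514 = 6.387244
PP_blend = 6.387244^3 - 273.15 = 260.5797 - 273.15 = -12.57

-12.57 degC


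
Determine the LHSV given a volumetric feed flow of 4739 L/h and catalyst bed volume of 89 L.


LHSV = volumetric feed rate / catalyst volume
= 4739 L/h / 89 L
= 53.25 h^-1

53.25 h^-1


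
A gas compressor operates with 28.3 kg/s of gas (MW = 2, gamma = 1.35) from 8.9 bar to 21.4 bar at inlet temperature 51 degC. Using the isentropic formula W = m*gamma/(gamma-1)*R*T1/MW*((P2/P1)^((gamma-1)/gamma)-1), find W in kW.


Isentropic work: W = m*(gamma/(gamma-1))*(R*T1/MW)*((P2/P1)^((gamma-1)/gamma) - 1)
T1 = 51 + 273.15 = 324.15 K
Pressure ratio = 21.4 / 8.9 = 2.40449
Exponent = (1.35 - 1)/1.35 = 0.259259
(P2/P1)^exp - 1 = 2.40449^0.259259 - 1 = 0.255404
W = 28.3 * 1.35 / 0.35 * 8.314 * 324.15 / 2 * 0.255404 = 37570

37570 kW


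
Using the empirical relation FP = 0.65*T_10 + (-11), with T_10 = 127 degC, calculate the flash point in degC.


FP = 0.65 * 127 + (-11) = 71.55

71.55 degC


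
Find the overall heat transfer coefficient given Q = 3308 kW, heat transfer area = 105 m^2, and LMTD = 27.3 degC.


From Q = U*A*LMTD, U = Q / (A * LMTD)
U = 3308 / (105 * 27.3) = 3308 / 2866.5 = 1.154

1.154 kW/(m^2*K)


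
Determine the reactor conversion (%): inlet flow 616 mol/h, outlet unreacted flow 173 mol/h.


X = (F_in - F_out) / F_in * 100
Moles reacted = 616 - 173 = 443
X = 443 / 616 * 100
= 0.7192 * 100
= 71.92 %

71.92 %


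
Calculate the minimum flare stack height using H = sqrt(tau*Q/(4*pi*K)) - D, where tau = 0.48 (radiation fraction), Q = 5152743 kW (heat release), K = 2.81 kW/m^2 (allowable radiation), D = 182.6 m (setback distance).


tau*Q/(4*pi*K) = 0.48 * 5152743 / (4 * pi * 2.81) = 70042.8
sqrt(70042.8) = 264.656
H = 264.656 - 182.6 = 82.06

82.06 m


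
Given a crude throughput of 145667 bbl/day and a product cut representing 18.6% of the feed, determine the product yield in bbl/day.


Crude throughput = 145667 bbl/day
Fraction yield = 18.6%
yield = throughput * fraction / 100
yield = 145667 * 18.6 / 100 = 27094.062

27094.062 bbl/day


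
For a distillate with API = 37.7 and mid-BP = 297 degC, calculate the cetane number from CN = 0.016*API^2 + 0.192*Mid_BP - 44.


CN = 0.016 * 37.7^2 + 0.192 * 297 - 44
CN = 22.74064 + 57.024 - 44 = 35.76464

35.76464


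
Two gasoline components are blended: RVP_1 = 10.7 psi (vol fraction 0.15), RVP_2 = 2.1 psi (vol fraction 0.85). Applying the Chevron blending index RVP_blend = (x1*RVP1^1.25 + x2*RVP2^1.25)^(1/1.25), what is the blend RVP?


Chevron index: RVP_blend = (sum xi*RVPi^1.25)^(1/1.25)
RVP^1.25 terms: 0.15 * 10.7^1.25 + 0.85 * 2.1^1.25 = 5.05161
RVP_blend = 5.05161^(1/1.25) = 3.654

3.654 psi


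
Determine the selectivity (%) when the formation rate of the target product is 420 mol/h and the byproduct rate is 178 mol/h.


Selectivity = desired / (desired + undesired) * 100
Total products = 420 + 178 = 598 mol/h
S = 420 / 598 * 100
= 0.7023 * 100
= 70.23 %

70.23 %


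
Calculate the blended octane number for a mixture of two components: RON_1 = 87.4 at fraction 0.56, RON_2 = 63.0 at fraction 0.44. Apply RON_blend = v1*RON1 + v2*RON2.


Linear blending: RON_blend = sum(vi * RONi)
Contribution 1: 0.56 * 87.4 = 48.944
Contribution 2: 0.44 * 63.0 = 27.72
RON_blend = 48.944 + 27.72 = 76.664

76.664


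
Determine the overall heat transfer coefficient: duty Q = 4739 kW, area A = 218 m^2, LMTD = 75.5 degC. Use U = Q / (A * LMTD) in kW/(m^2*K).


From Q = U*A*LMTD, U = Q / (A * LMTD)
U = 4739 / (218 * 75.5) = 4739 / 16459 = 0.2879

0.2879 kW/(m^2*K)


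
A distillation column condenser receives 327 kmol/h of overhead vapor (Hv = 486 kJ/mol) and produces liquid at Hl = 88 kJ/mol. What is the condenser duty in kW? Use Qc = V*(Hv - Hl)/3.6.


Qc = 327 * (486 - 88) / 3.6 = 327 * 398 / 3.6 = 36150

36150 kW


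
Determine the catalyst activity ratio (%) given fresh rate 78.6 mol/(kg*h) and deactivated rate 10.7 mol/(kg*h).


Activity (%) = (rate_used / rate_fresh) * 100
rate_used = 10.7, rate_fresh = 78.6
= (10.7 / 78.6) * 100
= 0.1361 * 100 = 13.61

13.61 %


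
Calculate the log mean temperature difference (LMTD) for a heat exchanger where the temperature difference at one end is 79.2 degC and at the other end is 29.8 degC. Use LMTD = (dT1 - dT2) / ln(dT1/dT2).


LMTD = (dT1 - dT2) / ln(dT1/dT2)
= (79.2 - 29.8) / ln(79.2 / 29.8) = 49.4 / 0.977468 = 50.54

50.54 degC


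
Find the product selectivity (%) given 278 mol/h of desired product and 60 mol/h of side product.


Selectivity = desired / (desired + undesired) * 100
Total products = 278 + 60 = 338 mol/h
S = 278 / 338 * 100
= 0.8225 * 100
= 82.25 %

82.25 %


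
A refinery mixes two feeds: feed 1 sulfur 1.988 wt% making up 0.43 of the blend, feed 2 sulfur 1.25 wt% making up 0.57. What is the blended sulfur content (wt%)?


Linear sulfur blending: S_blend = x1*S1 + x2*S2
Contribution 1: 0.43 * 1.988 = 0.85484 wt%
Contribution 2: 0.57 * 1.25 = 0.7125 wt%
S_blend = 0.85484 + 0.7125 = 1.56734

1.56734 wt%


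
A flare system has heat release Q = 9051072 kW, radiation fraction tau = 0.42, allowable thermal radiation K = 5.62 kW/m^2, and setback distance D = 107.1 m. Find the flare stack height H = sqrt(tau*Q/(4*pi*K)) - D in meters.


tau*Q/(4*pi*K) = 0.42 * 9051072 / (4 * pi * 5.62) = 53827.4
sqrt(53827.4) = 232.007
H = 232.007 - 107.1 = 124.9

124.9 m


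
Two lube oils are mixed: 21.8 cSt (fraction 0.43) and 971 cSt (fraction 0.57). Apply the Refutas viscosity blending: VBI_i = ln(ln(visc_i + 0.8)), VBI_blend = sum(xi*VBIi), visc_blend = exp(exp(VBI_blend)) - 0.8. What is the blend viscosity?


Refutas method: VBN_i = 14.534*ln(ln(visc_i + 0.8)) + 10.975, blended linearly by mass fraction; since VBN is linear in VBI_i = ln(ln(visc_i + 0.8)) and the fractions sum to 1, blend VBI directly: visc = exp(exp(VBI_blend)) - 0.8
VBI_1 = ln(ln(21.8 + 0.8)) = 1.13718
VBI_2 = ln(ln(971 + 0.8)) = 1.9285
VBI_blend = 0.43 * 1.13718 + 0.57 * 1.9285 = 1.58823
visc_blend = exp(exp(1.58823)) - 0.8 = 132.8

132.8 cSt


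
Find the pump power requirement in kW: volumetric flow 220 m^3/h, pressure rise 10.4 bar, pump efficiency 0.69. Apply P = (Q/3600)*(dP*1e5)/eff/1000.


Q = 220 / 3600 = 0.0611111 m^3/s
P = 0.0611111 * (10.4 * 1e5) / 0.69 / 1000 = 92.11

92.11 kW


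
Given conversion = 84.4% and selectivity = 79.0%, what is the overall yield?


Overall yield = conversion (%) * selectivity (%) / 100
Conversion = 84.4%, Selectivity = 79.0%
Y = 84.4 * 79.0 / 100
= 66.676 %

66.676 %


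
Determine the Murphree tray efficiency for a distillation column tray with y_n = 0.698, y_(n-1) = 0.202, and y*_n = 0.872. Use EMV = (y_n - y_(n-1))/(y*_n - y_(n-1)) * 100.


Murphree vapor efficiency: EMV = (y_n - y_(n-1)) / (y*_n - y_(n-1)) * 100
EMV = (0.698 - 0.202) / (0.872 - 0.202) * 100 = 0.496 / 0.67 * 100 = 74.03

74.03 %


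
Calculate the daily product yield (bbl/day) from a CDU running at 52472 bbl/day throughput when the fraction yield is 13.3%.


Crude throughput = 52472 bbl/day
Fraction yield = 13.3%
yield = throughput * fraction / 100
yield = 52472 * 13.3 / 100 = 6978.776

6978.776 bbl/day


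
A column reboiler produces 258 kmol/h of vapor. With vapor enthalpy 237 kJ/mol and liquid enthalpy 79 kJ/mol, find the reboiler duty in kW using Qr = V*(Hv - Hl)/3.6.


Qr = 258 * (237 - 79) / 3.6 = 258 * 158 / 3.6 = 11320

11320 kW


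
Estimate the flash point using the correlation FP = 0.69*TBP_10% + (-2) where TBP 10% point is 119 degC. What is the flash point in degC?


FP = 0.69 * 119 + (-2) = 80.11

80.11 degC


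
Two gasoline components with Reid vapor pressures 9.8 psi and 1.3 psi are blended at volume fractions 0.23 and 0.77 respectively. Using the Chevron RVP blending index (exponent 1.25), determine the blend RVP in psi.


Chevron index: RVP_blend = (sum xi*RVPi^1.25)^(1/1.25)
RVP^1.25 terms: 0.23 * 9.8^1.25 + 0.77 * 1.3^1.25 = 5.05691
RVP_blend = 5.05691^(1/1.25) = 3.657

3.657 psi


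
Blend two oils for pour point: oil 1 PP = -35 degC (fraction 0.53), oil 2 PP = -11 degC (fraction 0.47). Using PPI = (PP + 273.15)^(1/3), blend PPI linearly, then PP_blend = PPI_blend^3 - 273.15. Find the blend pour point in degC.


PPI_1 = (-35 + 273.15)^(1/3) = 6.198456
PPI_2 = (-11 + 273.15)^(1/3) = 6.400049
PPI_blend = 0.53 * 6.198456 + 0.47 * 6.400049 = 6.293205
PP_blend = 6.293205^3 - 273.15 = 249.2388 - 273.15 = -23.91

-23.91 degC


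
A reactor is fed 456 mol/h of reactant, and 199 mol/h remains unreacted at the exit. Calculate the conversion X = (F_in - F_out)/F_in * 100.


X = (F_in - F_out) / F_in * 100
Moles reacted = 456 - 199 = 257
X = 257 / 456 * 100
= 0.5636 * 100
= 56.36 %

56.36 %


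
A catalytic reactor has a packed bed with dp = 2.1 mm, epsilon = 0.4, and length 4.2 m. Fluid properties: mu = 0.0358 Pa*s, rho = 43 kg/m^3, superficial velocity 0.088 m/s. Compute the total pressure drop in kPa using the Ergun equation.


dp = 2.1 mm = 0.0021 m
Viscous term = 150*0.0358*0.088*(1-0.4)^2 / (0.0021^2*0.4^3) = 602755
Inertial term = 1.75*43*0.088^2*(1-0.4) / (0.0021*0.4^3) = 2601.5
dP/L = 602755 + 2601.5 = 605356 Pa/m
dP = 605356 * 4.2 / 1000 = 2542 kPa

2542 kPa


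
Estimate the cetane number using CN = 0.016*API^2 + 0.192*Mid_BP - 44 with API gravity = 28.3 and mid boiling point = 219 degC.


CN = 0.016 * 28.3^2 + 0.192 * 219 - 44
CN = 12.81424 + 42.048 - 44 = 10.86224

10.86224


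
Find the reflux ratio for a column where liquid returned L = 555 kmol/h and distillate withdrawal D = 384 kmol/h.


Reflux ratio definition: R = L / D (liquid returned / distillate withdrawn)
L = 555 kmol/h, D = 384 kmol/h
R = 555 / 384 = 1.445

1.445


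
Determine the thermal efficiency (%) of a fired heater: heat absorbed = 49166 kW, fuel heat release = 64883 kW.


Furnace efficiency = Q_absorbed / Q_fuel * 100
= 49166 / 64883 * 100 = 75.78

75.78 %


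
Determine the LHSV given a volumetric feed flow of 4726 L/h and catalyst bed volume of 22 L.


LHSV = volumetric feed rate / catalyst volume
= 4726 L/h / 22 L
= 214.8 h^-1

214.8 h^-1


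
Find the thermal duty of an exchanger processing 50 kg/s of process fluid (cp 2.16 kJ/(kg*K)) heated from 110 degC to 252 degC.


Q = m_dot * cp * delta_T
delta_T = 252 - 110 = 142 K
Q = 50 * 2.16 * 142
= 108 * 142
= 15336 kW

15336 kW


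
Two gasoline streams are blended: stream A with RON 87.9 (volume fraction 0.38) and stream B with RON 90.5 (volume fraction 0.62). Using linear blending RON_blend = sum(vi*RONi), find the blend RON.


Linear blending: RON_blend = sum(vi * RONi)
Contribution 1: 0.38 * 87.9 = 33.402
Contribution 2: 0.62 * 90.5 = 56.11
RON_blend = 33.402 + 56.11 = 89.512

89.512


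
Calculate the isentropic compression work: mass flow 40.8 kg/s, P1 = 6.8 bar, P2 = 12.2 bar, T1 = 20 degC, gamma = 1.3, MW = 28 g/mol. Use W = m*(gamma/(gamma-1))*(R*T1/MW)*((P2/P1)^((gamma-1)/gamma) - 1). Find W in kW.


Isentropic work: W = m*(gamma/(gamma-1))*(R*T1/MW)*((P2/P1)^((gamma-1)/gamma) - 1)
T1 = 20 + 273.15 = 293.15 K
Pressure ratio = 12.2 / 6.8 = 1.79412
Exponent = (1.3 - 1)/1.3 = 0.230769
(P2/P1)^exp - 1 = 1.79412^0.230769 - 1 = 0.144408
W = 40.8 * 1.3 / 0.3 * 8.314 * 293.15 / 28 * 0.144408 = 2222

2222 kW


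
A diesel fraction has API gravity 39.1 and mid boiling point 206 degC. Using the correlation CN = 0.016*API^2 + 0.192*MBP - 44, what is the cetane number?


CN = 0.016 * 39.1^2 + 0.192 * 206 - 44
CN = 24.46096 + 39.552 - 44 = 20.01296

20.01296


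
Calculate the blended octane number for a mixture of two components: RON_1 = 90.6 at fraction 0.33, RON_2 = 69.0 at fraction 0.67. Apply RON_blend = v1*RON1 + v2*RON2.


Linear blending: RON_blend = sum(vi * RONi)
Contribution 1: 0.33 * 90.6 = 29.898
Contribution 2: 0.67 * 69.0 = 46.23
RON_blend = 29.898 + 46.23 = 76.128

76.128


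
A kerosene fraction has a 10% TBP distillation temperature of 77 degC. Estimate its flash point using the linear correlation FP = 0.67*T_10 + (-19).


FP = 0.67 * 77 + (-19) = 32.59

32.59 degC


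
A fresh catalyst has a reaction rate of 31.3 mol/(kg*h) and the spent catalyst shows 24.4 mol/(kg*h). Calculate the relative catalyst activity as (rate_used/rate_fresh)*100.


Activity (%) = (rate_used / rate_fresh) * 100
rate_used = 24.4, rate_fresh = 31.3
= (24.4 / 31.3) * 100
= 0.7796 * 100 = 77.96

77.96 %


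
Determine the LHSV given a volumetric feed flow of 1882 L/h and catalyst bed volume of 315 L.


LHSV = volumetric feed rate / catalyst volume
= 1882 L/h / 315 L
= 5.975 h^-1

5.975 h^-1


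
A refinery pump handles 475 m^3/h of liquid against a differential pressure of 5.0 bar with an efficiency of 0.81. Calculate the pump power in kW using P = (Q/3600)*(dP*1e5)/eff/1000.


Q = 475 / 3600 = 0.131944 m^3/s
P = 0.131944 * (5.0 * 1e5) / 0.81 / 1000 = 81.45

81.45 kW


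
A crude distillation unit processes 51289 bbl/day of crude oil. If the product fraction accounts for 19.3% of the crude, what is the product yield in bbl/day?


Crude throughput = 51289 bbl/day
Fraction yield = 19.3%
yield = throughput * fraction / 100
yield = 51289 * 19.3 / 100 = 9898.777

9898.777 bbl/day


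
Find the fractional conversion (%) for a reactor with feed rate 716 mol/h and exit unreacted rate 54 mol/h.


X = (F_in - F_out) / F_in * 100
Moles reacted = 716 - 54 = 662
X = 662 / 716 * 100
= 0.9246 * 100
= 92.46 %

92.46 %


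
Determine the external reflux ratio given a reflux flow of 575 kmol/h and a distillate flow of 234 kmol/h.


Reflux ratio definition: R = L / D (liquid returned / distillate withdrawn)
L = 575 kmol/h, D = 234 kmol/h
R = 575 / 234 = 2.457

2.457


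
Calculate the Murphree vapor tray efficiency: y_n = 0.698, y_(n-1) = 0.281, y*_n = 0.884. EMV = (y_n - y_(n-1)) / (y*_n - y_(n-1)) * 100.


Murphree vapor efficiency: EMV = (y_n - y_(n-1)) / (y*_n - y_(n-1)) * 100
EMV = (0.698 - 0.281) / (0.884 - 0.281) * 100 = 0.417 / 0.603 * 100 = 69.15

69.15 %


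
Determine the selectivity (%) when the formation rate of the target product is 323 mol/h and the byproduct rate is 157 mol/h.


Selectivity = desired / (desired + undesired) * 100
Total products = 323 + 157 = 480 mol/h
S = 323 / 480 * 100
= 0.6729 * 100
= 67.29 %

67.29 %


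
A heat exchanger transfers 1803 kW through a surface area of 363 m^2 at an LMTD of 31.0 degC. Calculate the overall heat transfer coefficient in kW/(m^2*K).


From Q = U*A*LMTD, U = Q / (A * LMTD)
U = 1803 / (363 * 31.0) = 1803 / 11253 = 0.1602

0.1602 kW/(m^2*K)


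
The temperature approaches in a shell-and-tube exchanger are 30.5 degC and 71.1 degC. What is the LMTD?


LMTD = (dT1 - dT2) / ln(dT1/dT2)
= (30.5 - 71.1) / ln(30.5 / 71.1) = -40.6 / -0.846361 = 47.97

47.97 degC


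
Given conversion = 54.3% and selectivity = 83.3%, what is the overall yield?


Overall yield = conversion (%) * selectivity (%) / 100
Conversion = 54.3%, Selectivity = 83.3%
Y = 54.3 * 83.3 / 100
= 45.2319 %

45.2319 %


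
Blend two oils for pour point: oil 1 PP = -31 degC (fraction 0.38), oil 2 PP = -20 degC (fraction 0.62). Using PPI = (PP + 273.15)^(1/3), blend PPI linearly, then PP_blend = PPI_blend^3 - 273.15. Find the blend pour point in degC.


PPI_1 = (-31 + 273.15)^(1/3) = 6.232967
PPI_2 = (-20 + 273.15)^(1/3) = 6.325953
PPI_blend = 0.38 * 6.232967 + 0.62 * 6.325953 = 6.290618
PP_blend = 6.290618^3 - 273.15 = 248.9315 - 273.15 = -24.22

-24.22 degC


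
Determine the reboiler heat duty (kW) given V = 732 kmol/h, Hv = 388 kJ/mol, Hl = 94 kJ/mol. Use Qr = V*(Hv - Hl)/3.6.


Qr = 732 * (388 - 94) / 3.6 = 732 * 294 / 3.6 = 59780

59780 kW


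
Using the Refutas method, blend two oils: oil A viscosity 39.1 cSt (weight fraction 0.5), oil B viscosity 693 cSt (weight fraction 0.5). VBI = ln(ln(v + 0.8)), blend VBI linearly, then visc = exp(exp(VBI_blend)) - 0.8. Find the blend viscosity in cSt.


Refutas method: VBN_i = 14.534*ln(ln(visc_i + 0.8)) + 10.975, blended linearly by mass fraction; since VBN is linear in VBI_i = ln(ln(visc_i + 0.8)) and the fractions sum to 1, blend VBI directly: visc = exp(exp(VBI_blend)) - 0.8
VBI_1 = ln(ln(39.1 + 0.8)) = 1.30464
VBI_2 = ln(ln(693 + 0.8)) = 1.87827
VBI_blend = 0.5 * 1.30464 + 0.5 * 1.87827 = 1.59146
visc_blend = exp(exp(1.59146)) - 0.8 = 135.0

135.0 cSt


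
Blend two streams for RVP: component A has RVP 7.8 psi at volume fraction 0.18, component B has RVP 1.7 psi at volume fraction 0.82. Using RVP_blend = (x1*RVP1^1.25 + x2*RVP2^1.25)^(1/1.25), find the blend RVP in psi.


Chevron index: RVP_blend = (sum xi*RVPi^1.25)^(1/1.25)
RVP^1.25 terms: 0.18 * 7.8^1.25 + 0.82 * 1.7^1.25 = 3.93809
RVP_blend = 3.93809^(1/1.25) = 2.994

2.994 psi


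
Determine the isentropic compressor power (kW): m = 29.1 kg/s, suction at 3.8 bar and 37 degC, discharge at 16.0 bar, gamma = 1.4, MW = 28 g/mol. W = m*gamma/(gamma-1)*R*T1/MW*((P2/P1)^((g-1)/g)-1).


Isentropic work: W = m*(gamma/(gamma-1))*(R*T1/MW)*((P2/P1)^((gamma-1)/gamma) - 1)
T1 = 37 + 273.15 = 310.15 K
Pressure ratio = 16.0 / 3.8 = 4.21053
Exponent = (1.4 - 1)/1.4 = 0.285714
(P2/P1)^exp - 1 = 4.21053^0.285714 - 1 = 0.507932
W = 29.1 * 1.4 / 0.4 * 8.314 * 310.15 / 28 * 0.507932 = 4764

4764 kW


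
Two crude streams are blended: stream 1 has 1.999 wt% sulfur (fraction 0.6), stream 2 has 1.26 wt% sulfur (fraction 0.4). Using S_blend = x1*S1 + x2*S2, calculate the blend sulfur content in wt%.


Linear sulfur blending: S_blend = x1*S1 + x2*S2
Contribution 1: 0.6 * 1.999 = 1.1994 wt%
Contribution 2: 0.4 * 1.26 = 0.504 wt%
S_blend = 1.1994 + 0.504 = 1.7034

1.7034 wt%


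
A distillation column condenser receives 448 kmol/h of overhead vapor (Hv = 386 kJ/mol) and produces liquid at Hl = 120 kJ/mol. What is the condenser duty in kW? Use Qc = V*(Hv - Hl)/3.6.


Qc = 448 * (386 - 120) / 3.6 = 448 * 266 / 3.6 = 33100

33100 kW


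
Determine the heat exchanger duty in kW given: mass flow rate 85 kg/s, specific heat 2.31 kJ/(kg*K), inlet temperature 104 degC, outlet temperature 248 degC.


Q = m_dot * cp * delta_T
delta_T = 248 - 104 = 144 K
Q = 85 * 2.31 * 144
= 196.35 * 144
= 28274.4 kW

28274.4 kW


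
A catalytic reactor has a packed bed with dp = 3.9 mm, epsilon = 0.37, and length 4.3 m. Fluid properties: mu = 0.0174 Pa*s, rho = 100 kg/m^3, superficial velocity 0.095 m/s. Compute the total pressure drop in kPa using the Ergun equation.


dp = 3.9 mm = 0.0039 m
Viscous term = 150*0.0174*0.095*(1-0.37)^2 / (0.0039^2*0.37^3) = 127735
Inertial term = 1.75*100*0.095^2*(1-0.37) / (0.0039*0.37^3) = 5036.82
dP/L = 127735 + 5036.82 = 132772 Pa/m
dP = 132772 * 4.3 / 1000 = 570.9 kPa

570.9 kPa


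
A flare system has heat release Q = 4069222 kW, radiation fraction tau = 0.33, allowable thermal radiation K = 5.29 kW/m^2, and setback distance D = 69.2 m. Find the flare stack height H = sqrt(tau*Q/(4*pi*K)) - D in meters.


tau*Q/(4*pi*K) = 0.33 * 4069222 / (4 * pi * 5.29) = 20200.4
sqrt(20200.4) = 142.128
H = 142.128 - 69.2 = 72.93

72.93 m


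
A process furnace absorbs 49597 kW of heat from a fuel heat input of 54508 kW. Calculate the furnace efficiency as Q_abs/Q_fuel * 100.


Furnace efficiency = Q_absorbed / Q_fuel * 100
= 49597 / 54508 * 100 = 90.99

90.99 %


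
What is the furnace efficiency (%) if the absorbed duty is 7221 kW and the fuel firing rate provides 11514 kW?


Furnace efficiency = Q_absorbed / Q_fuel * 100
= 7221 / 11514 * 100 = 62.71

62.71 %


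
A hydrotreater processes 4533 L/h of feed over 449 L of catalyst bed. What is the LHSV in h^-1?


LHSV = volumetric feed rate / catalyst volume
= 4533 L/h / 449 L
= 10.10 h^-1

10.10 h^-1


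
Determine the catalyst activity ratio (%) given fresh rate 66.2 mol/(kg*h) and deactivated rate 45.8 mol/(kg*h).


Activity (%) = (rate_used / rate_fresh) * 100
rate_used = 45.8, rate_fresh = 66.2
= (45.8 / 66.2) * 100
= 0.6918 * 100 = 69.18

69.18 %


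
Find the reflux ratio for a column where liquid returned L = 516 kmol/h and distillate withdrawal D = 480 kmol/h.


Reflux ratio definition: R = L / D (liquid returned / distillate withdrawn)
L = 516 kmol/h, D = 480 kmol/h
R = 516 / 480 = 1.075

1.075


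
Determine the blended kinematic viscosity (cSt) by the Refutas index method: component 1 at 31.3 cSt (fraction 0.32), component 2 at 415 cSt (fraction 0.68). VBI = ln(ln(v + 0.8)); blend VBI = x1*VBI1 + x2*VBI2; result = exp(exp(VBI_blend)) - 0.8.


Refutas method: VBN_i = 14.534*ln(ln(visc_i + 0.8)) + 10.975, blended linearly by mass fraction; since VBN is linear in VBI_i = ln(ln(visc_i + 0.8)) and the fractions sum to 1, blend VBI directly: visc = exp(exp(VBI_blend)) - 0.8
VBI_1 = ln(ln(31.3 + 0.8)) = 1.24382
VBI_2 = ln(ln(415 + 0.8)) = 1.79678
VBI_blend = 0.32 * 1.24382 + 0.68 * 1.79678 = 1.61983
visc_blend = exp(exp(1.61983)) - 0.8 = 155.6

155.6 cSt


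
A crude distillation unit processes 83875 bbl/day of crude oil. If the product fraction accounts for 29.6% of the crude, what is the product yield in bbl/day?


Crude throughput = 83875 bbl/day
Fraction yield = 29.6%
yield = throughput * fraction / 100
yield = 83875 * 29.6 / 100 = 24827

24827 bbl/day


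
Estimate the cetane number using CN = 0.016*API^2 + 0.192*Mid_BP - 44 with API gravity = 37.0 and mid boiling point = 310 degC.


CN = 0.016 * 37.0^2 + 0.192 * 310 - 44
CN = 21.904 + 59.52 - 44 = 37.424

37.424


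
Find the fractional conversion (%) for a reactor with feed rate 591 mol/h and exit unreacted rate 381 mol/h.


X = (F_in - F_out) / F_in * 100
Moles reacted = 591 - 381 = 210
X = 210 / 591 * 100
= 0.3553 * 100
= 35.53 %

35.53 %


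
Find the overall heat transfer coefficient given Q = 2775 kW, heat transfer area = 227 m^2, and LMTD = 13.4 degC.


From Q = U*A*LMTD, U = Q / (A * LMTD)
U = 2775 / (227 * 13.4) = 2775 / 3041.8 = 0.9123

0.9123 kW/(m^2*K)


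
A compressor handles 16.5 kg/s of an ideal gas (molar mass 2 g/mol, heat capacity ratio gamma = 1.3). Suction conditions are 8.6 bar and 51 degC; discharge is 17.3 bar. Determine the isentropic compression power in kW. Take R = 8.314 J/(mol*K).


Isentropic work: W = m*(gamma/(gamma-1))*(R*T1/MW)*((P2/P1)^((gamma-1)/gamma) - 1)
T1 = 51 + 273.15 = 324.15 K
Pressure ratio = 17.3 / 8.6 = 2.01163
Exponent = (1.3 - 1)/1.3 = 0.230769
(P2/P1)^exp - 1 = 2.01163^0.230769 - 1 = 0.175031
W = 16.5 * 1.3 / 0.3 * 8.314 * 324.15 / 2 * 0.175031 = 16860

16860 kW


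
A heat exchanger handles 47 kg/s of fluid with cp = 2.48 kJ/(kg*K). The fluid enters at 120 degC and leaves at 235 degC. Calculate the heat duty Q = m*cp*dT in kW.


Q = m_dot * cp * delta_T
delta_T = 235 - 120 = 115 K
Q = 47 * 2.48 * 115
= 116.56 * 115
= 13404.4 kW

13404.4 kW


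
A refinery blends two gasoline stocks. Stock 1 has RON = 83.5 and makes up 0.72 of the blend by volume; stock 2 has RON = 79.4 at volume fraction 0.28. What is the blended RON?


Linear blending: RON_blend = sum(vi * RONi)
Contribution 1: 0.72 * 83.5 = 60.12
Contribution 2: 0.28 * 79.4 = 22.232
RON_blend = 60.12 + 22.232 = 82.352

82.352


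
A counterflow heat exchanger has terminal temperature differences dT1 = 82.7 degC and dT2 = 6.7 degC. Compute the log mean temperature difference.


LMTD = (dT1 - dT2) / ln(dT1/dT2)
= (82.7 - 6.7) / ln(82.7 / 6.7) = 76 / 2.51311 = 30.24

30.24 degC


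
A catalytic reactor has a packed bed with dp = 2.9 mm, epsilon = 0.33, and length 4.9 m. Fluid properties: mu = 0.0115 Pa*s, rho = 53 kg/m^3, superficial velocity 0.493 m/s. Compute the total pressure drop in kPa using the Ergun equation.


dp = 2.9 mm = 0.0029 m
Viscous term = 150*0.0115*0.493*(1-0.33)^2 / (0.0029^2*0.33^3) = 1263130
Inertial term = 1.75*53*0.493^2*(1-0.33) / (0.0029*0.33^3) = 144925
dP/L = 1263130 + 144925 = 1408060 Pa/m
dP = 1408060 * 4.9 / 1000 = 6899 kPa

6899 kPa


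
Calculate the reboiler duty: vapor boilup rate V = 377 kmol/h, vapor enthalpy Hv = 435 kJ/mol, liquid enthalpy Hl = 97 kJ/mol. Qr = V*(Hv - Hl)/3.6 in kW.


Qr = 377 * (435 - 97) / 3.6 = 377 * 338 / 3.6 = 35400

35400 kW


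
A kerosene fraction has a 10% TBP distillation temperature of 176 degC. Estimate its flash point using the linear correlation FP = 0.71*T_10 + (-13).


FP = 0.71 * 176 + (-13) = 111.96

111.96 degC


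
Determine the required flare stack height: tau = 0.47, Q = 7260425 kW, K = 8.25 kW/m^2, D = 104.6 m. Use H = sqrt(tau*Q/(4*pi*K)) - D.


tau*Q/(4*pi*K) = 0.47 * 7260425 / (4 * pi * 8.25) = 32915.2
sqrt(32915.2) = 181.425
H = 181.425 - 104.6 = 76.83

76.83 m


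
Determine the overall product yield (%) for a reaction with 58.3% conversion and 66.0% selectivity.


Overall yield = conversion (%) * selectivity (%) / 100
Conversion = 58.3%, Selectivity = 66.0%
Y = 58.3 * 66.0 / 100
= 38.478 %

38.478 %


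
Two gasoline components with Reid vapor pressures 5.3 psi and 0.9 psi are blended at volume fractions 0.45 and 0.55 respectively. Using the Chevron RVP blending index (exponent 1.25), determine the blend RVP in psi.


Chevron index: RVP_blend = (sum xi*RVPi^1.25)^(1/1.25)
RVP^1.25 terms: 0.45 * 5.3^1.25 + 0.55 * 0.9^1.25 = 4.10087
RVP_blend = 4.10087^(1/1.25) = 3.092

3.092 psi


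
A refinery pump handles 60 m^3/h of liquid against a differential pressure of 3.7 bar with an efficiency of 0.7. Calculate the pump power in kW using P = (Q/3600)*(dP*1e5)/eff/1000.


Q = 60 / 3600 = 0.0166667 m^3/s
P = 0.0166667 * (3.7 * 1e5) / 0.7 / 1000 = 8.810

8.810 kW


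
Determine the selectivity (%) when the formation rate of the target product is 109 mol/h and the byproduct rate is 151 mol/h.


Selectivity = desired / (desired + undesired) * 100
Total products = 109 + 151 = 260 mol/h
S = 109 / 260 * 100
= 0.4192 * 100
= 41.92 %

41.92 %


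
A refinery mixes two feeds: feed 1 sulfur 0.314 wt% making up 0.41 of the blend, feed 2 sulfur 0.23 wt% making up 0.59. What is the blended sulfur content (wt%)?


Linear sulfur blending: S_blend = x1*S1 + x2*S2
Contribution 1: 0.41 * 0.314 = 0.12874 wt%
Contribution 2: 0.59 * 0.23 = 0.1357 wt%
S_blend = 0.12874 + 0.1357 = 0.26444

0.26444 wt%


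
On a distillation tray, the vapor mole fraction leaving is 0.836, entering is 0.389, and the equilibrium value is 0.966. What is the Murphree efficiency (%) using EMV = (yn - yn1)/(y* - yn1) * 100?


Murphree vapor efficiency: EMV = (y_n - y_(n-1)) / (y*_n - y_(n-1)) * 100
EMV = (0.836 - 0.389) / (0.966 - 0.389) * 100 = 0.447 / 0.577 * 100 = 77.47

77.47 %


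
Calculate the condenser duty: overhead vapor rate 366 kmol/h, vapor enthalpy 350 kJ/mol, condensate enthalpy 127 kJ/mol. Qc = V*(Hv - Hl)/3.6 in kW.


Qc = 366 * (350 - 127) / 3.6 = 366 * 223 / 3.6 = 22670

22670 kW


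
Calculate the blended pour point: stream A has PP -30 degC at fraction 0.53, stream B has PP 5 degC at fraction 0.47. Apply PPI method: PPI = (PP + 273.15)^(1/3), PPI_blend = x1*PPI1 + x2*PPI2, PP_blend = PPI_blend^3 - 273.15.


PPI_1 = (-30 + 273.15)^(1/3) = 6.241535
PPI_2 = (5 + 273.15)^(1/3) = 6.527693
PPI_blend = 0.53 * 6.241535 + 0.47 * 6.527693 = 6.376029
PP_blend = 6.376029^3 - 273.15 = 259.2095 - 273.15 = -13.94

-13.94 degC


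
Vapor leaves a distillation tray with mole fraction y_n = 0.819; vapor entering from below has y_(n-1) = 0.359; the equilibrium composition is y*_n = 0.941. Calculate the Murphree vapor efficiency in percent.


Murphree vapor efficiency: EMV = (y_n - y_(n-1)) / (y*_n - y_(n-1)) * 100
EMV = (0.819 - 0.359) / (0.941 - 0.359) * 100 = 0.46 / 0.582 * 100 = 79.04

79.04 %


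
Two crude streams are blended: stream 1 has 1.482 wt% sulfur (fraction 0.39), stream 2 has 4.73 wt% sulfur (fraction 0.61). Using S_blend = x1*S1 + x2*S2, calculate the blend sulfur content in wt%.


Linear sulfur blending: S_blend = x1*S1 + x2*S2
Contribution 1: 0.39 * 1.482 = 0.57798 wt%
Contribution 2: 0.61 * 4.73 = 2.8853 wt%
S_blend = 0.57798 + 2.8853 = 3.46328

3.46328 wt%


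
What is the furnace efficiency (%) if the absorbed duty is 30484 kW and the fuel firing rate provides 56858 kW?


Furnace efficiency = Q_absorbed / Q_fuel * 100
= 30484 / 56858 * 100 = 53.61

53.61 %


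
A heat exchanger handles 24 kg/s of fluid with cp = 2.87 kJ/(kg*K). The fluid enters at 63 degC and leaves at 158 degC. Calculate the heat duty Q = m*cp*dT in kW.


Q = m_dot * cp * delta_T
delta_T = 158 - 63 = 95 K
Q = 24 * 2.87 * 95
= 68.88 * 95
= 6543.6 kW

6543.6 kW


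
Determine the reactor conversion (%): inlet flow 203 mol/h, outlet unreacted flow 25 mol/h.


X = (F_in - F_out) / F_in * 100
Moles reacted = 203 - 25 = 178
X = 178 / 203 * 100
= 0.8768 * 100
= 87.68 %

87.68 %


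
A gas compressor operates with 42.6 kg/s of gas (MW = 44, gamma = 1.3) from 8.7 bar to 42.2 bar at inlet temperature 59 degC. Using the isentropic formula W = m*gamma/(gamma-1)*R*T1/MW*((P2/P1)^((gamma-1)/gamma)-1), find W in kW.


Isentropic work: W = m*(gamma/(gamma-1))*(R*T1/MW)*((P2/P1)^((gamma-1)/gamma) - 1)
T1 = 59 + 273.15 = 332.15 K
Pressure ratio = 42.2 / 8.7 = 4.85057
Exponent = (1.3 - 1)/1.3 = 0.230769
(P2/P1)^exp - 1 = 4.85057^0.230769 - 1 = 0.439659
W = 42.6 * 1.3 / 0.3 * 8.314 * 332.15 / 44 * 0.439659 = 5094

5094 kW


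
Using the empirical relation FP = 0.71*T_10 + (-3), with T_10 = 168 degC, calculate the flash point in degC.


FP = 0.71 * 168 + (-3) = 116.28

116.28 degC


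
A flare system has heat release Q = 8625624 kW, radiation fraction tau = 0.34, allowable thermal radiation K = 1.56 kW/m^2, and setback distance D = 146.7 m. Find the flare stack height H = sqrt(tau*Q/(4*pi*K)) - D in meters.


tau*Q/(4*pi*K) = 0.34 * 8625624 / (4 * pi * 1.56) = 149601
sqrt(149601) = 386.783
H = 386.783 - 146.7 = 240.1

240.1 m


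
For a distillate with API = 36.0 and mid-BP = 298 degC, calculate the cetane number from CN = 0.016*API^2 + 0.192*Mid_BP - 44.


CN = 0.016 * 36.0^2 + 0.192 * 298 - 44
CN = 20.736 + 57.216 - 44 = 33.952

33.952


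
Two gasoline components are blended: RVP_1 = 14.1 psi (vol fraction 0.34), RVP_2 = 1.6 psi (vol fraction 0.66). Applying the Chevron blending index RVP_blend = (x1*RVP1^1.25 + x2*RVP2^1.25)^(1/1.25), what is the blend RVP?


Chevron index: RVP_blend = (sum xi*RVPi^1.25)^(1/1.25)
RVP^1.25 terms: 0.34 * 14.1^1.25 + 0.66 * 1.6^1.25 = 10.4774
RVP_blend = 10.4774^(1/1.25) = 6.549

6.549 psi


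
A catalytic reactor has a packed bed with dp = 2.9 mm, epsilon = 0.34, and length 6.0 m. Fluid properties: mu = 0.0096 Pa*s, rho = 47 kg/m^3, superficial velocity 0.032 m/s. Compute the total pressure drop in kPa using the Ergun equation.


dp = 2.9 mm = 0.0029 m
Viscous term = 150*0.0096*0.032*(1-0.34)^2 / (0.0029^2*0.34^3) = 60725
Inertial term = 1.75*47*0.032^2*(1-0.34) / (0.0029*0.34^3) = 487.691
dP/L = 60725 + 487.691 = 61212.7 Pa/m
dP = 61212.7 * 6.0 / 1000 = 367.3 kPa

367.3 kPa


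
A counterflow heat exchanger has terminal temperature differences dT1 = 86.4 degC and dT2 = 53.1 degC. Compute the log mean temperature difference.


LMTD = (dT1 - dT2) / ln(dT1/dT2)
= (86.4 - 53.1) / ln(86.4 / 53.1) = 33.3 / 0.486811 = 68.40

68.40 degC


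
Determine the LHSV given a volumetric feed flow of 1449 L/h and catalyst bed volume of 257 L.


LHSV = volumetric feed rate / catalyst volume
= 1449 L/h / 257 L
= 5.638 h^-1

5.638 h^-1


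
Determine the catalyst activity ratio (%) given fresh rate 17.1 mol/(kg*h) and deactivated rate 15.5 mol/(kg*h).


Activity (%) = (rate_used / rate_fresh) * 100
rate_used = 15.5, rate_fresh = 17.1
= (15.5 / 17.1) * 100
= 0.9064 * 100 = 90.64

90.64 %


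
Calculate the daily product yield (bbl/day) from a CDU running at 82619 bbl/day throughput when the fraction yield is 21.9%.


Crude throughput = 82619 bbl/day
Fraction yield = 21.9%
yield = throughput * fraction / 100
yield = 82619 * 21.9 / 100 = 18093.561

18093.561 bbl/day


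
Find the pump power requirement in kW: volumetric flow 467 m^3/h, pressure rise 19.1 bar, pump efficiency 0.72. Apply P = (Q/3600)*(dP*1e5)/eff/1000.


Q = 467 / 3600 = 0.129722 m^3/s
P = 0.129722 * (19.1 * 1e5) / 0.72 / 1000 = 344.1

344.1 kW


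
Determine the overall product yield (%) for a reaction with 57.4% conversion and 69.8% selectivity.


Overall yield = conversion (%) * selectivity (%) / 100
Conversion = 57.4%, Selectivity = 69.8%
Y = 57.4 * 69.8 / 100
= 40.0652 %

40.0652 %


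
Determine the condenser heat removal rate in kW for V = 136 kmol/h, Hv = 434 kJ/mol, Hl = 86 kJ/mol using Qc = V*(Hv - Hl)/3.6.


Qc = 136 * (434 - 86) / 3.6 = 136 * 348 / 3.6 = 13150

13150 kW
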